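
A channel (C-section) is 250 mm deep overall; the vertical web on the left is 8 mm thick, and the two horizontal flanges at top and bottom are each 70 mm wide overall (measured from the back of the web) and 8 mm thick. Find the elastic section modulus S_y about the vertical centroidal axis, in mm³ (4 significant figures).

S_y ≈ 2.097 × 10⁴ mm³

Treat the section as a set of non-overlapping primitives; coordinates are from the bounding-box lower-left.
Web: 8 × 250, A = 2 000 mm², x = 4 mm, Ī = 10666.7 mm⁴.
Top flange (beyond web): 62 × 8, A = 496 mm², x = 39 mm, Ī = 158 885 mm⁴.
Bottom flange (beyond web): 62 × 8, A = 496 mm², x = 39 mm, Ī = 158 885 mm⁴.
Centroid: x̄ = ΣA·x / ΣA = 15.6043 mm.
Transfer each piece to the vertical centroidal axis using Ī + A·d² with d = x − 15.6043:
  web: d = -11.6043 mm → contributes +279 985 mm⁴
  top flange (beyond web): d = 23.3957 mm → contributes +430 376 mm⁴
  bottom flange (beyond web): d = 23.3957 mm → contributes +430 376 mm⁴
Total I = 1 140 737 mm⁴.
Extreme fibre distance c = 54.3957 mm; S = I/c = 20971.1 mm³.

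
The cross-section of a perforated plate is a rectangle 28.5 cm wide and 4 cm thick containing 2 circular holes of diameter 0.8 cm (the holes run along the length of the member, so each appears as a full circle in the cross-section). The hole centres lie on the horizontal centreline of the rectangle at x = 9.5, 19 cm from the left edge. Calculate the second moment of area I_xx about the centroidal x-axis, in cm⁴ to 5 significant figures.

Break the section into simple shapes (no overlaps), measuring from the bottom-left corner of the bounding box.
Plate: 28.5 × 4, A = 114 cm², y = 2 cm, Ī = 152 cm⁴.
Hole 1 (subtracted): ⌀0.8, A = 0.5026548 cm², y = 2 cm, Ī = 0.02010619 cm⁴.
Hole 2 (subtracted): ⌀0.8, A = 0.5026548 cm², y = 2 cm, Ī = 0.02010619 cm⁴.
By symmetry the centroid is at mid-height, ȳ = 2 cm.
All pieces are centred on the centroidal x-axis, so I = ΣĪ (holes subtracted) = 151.9598 cm⁴.

I_xx ≈ 151.96 cm⁴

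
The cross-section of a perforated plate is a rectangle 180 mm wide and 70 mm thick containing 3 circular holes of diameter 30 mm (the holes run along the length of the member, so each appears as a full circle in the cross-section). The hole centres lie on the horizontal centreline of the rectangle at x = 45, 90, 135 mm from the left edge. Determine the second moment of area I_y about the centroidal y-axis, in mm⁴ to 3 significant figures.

I_y ≈ 3.10 × 10⁷ mm⁴

Split into non-overlapping primitives; take the origin at the lower-left of the bounding box.
Plate: 180 × 70, A = 12 600 mm², x = 90 mm, Ī = 34 020 000 mm⁴.
Hole 1 (subtracted): ⌀30, A = 706.86 mm², x = 45 mm, Ī = 39 761 mm⁴.
Hole 2 (subtracted): ⌀30, A = 706.86 mm², x = 90 mm, Ī = 39 761 mm⁴.
Hole 3 (subtracted): ⌀30, A = 706.86 mm², x = 135 mm, Ī = 39 761 mm⁴.
By symmetry the centroid is at mid-width, x̄ = 90 mm.
Transfer each piece to the centroidal y-axis using Ī + A·d² with d = x − 90:
  plate: d = 0 mm → contributes +34 020 000 mm⁴
  hole 1: d = -45 mm → contributes −1 471 149 mm⁴
  hole 2: d = 0 mm → contributes −39 761 mm⁴
  hole 3: d = 45 mm → contributes −1 471 149 mm⁴
Total I = 31 037 941 mm⁴.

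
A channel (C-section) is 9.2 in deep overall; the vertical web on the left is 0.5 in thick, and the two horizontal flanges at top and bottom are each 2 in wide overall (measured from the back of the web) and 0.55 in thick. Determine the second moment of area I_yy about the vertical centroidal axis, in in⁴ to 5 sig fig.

I_yy ≈ 1.6196 in⁴

Treat the section as a set of non-overlapping primitives; coordinates are from the bounding-box lower-left.
Web: 0.5 × 9.2, A = 4.6 in², x = 0.25 in, Ī = 0.09583333 in⁴.
Top flange (beyond web): 1.5 × 0.55, A = 0.825 in², x = 1.25 in, Ī = 0.1546875 in⁴.
Bottom flange (beyond web): 1.5 × 0.55, A = 0.825 in², x = 1.25 in, Ī = 0.1546875 in⁴.
Centroid: x̄ = ΣA·x / ΣA = 0.514 in.
Transfer each piece to the vertical centroidal axis using Ī + A·d² with d = x − 0.514:
  web: d = -0.264 in → contributes +0.4164349 in⁴
  top flange (beyond web): d = 0.736 in → contributes +0.6015867 in⁴
  bottom flange (beyond web): d = 0.736 in → contributes +0.6015867 in⁴
Total I = 1.619608 in⁴.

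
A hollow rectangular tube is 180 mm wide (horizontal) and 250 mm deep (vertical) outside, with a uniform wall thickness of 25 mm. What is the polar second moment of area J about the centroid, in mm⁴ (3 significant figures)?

J ≈ 2.33 × 10⁸ mm⁴

Break the section into simple shapes (no overlaps), measuring from the bottom-left corner of the bounding box.
Outer rectangle: 180 × 250, A = 45 000 mm², y = 125 mm, Ī = 234 375 000 mm⁴.
Inner void (subtracted): 130 × 200, A = 26 000 mm², y = 125 mm, Ī = 86 666 667 mm⁴.
By symmetry the centroid is at mid-height, ȳ = 125 mm.
All pieces are centred on the centroidal x-axis, so I = ΣĪ (holes subtracted) = 147 708 333 mm⁴.
Repeating about the centroidal y-axis gives I_y = 84 883 333 mm⁴.
Polar second moment: J = I_x + I_y = 232 591 667 mm⁴.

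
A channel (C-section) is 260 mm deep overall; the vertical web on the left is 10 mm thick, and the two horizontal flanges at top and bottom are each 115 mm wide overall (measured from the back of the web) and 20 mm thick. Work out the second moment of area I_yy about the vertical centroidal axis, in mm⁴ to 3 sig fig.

Split into non-overlapping primitives; take the origin at the lower-left of the bounding box.
Web: 10 × 260, A = 2 600 mm², x = 5 mm, Ī = 21 667 mm⁴.
Top flange (beyond web): 105 × 20, A = 2 100 mm², x = 62.5 mm, Ī = 1 929 375 mm⁴.
Bottom flange (beyond web): 105 × 20, A = 2 100 mm², x = 62.5 mm, Ī = 1 929 375 mm⁴.
Centroid: x̄ = ΣA·x / ΣA = 40.515 mm.
Transfer each piece to the vertical centroidal axis using Ī + A·d² with d = x − 40.515:
  web: d = -35.515 mm → contributes +3 301 032 mm⁴
  top flange (beyond web): d = 21.985 mm → contributes +2 944 417 mm⁴
  bottom flange (beyond web): d = 21.985 mm → contributes +2 944 417 mm⁴
Total I = 9 189 865 mm⁴.

I_yy ≈ 9.19 × 10⁶ mm⁴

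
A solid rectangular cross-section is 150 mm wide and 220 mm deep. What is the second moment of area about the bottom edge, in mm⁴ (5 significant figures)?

I_base ≈ 5.3240 × 10⁸ mm⁴

The section: 150 × 220, A = 33 000 mm², y = 110 mm, Ī = 133 100 000 mm⁴.
Transfer it to a horizontal axis along the bottom face using Ī + A·d² with d = y − 0:
  the section: d = 110 mm → contributes +532 400 000 mm⁴
Total I = 532 400 000 mm⁴.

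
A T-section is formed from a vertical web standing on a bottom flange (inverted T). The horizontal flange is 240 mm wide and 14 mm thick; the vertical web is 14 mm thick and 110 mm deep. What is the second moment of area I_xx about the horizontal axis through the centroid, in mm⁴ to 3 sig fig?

Treat the section as a set of non-overlapping primitives; coordinates are from the bounding-box lower-left.
Flange: 240 × 14, A = 3 360 mm², y = 7 mm, Ī = 54 880 mm⁴.
Web: 14 × 110, A = 1 540 mm², y = 69 mm, Ī = 1 552 833 mm⁴.
Centroid: ȳ = ΣA·y / ΣA = 26.486 mm.
Transfer each piece to the horizontal axis through the centroid using Ī + A·d² with d = y − 26.486:
  flange: d = -19.486 mm → contributes +1 330 649 mm⁴
  web: d = 42.514 mm → contributes +4 336 329 mm⁴
Total I = 5 666 977 mm⁴.

I_xx ≈ 5.67 × 10⁶ mm⁴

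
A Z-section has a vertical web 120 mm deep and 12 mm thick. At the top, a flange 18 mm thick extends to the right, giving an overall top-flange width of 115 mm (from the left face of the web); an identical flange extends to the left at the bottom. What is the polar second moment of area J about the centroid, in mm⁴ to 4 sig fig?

J ≈ 2.703 × 10⁷ mm⁴

Break the section into simple shapes (no overlaps), measuring from the bottom-left corner of the bounding box.
Web: 12 × 120, A = 1 440 mm², y = 60 mm, Ī = 1 728 000 mm⁴.
Top flange (beyond web): 103 × 18, A = 1 854 mm², y = 111 mm, Ī = 50 058 mm⁴.
Bottom flange (beyond web): 103 × 18, A = 1 854 mm², y = 9 mm, Ī = 50 058 mm⁴.
Centroid: ȳ = ΣA·y / ΣA = 60 mm.
Transfer each piece to the centroidal x-axis using Ī + A·d² with d = y − 60:
  web: d = 0 mm → contributes +1 728 000 mm⁴
  top flange (beyond web): d = 51 mm → contributes +4 872 312 mm⁴
  bottom flange (beyond web): d = -51 mm → contributes +4 872 312 mm⁴
Total I = 11 472 624 mm⁴.
For the y-axis: x̄ = 109 mm.
Repeating about the centroidal y-axis gives I_y = 15 555 036 mm⁴.
Polar second moment: J = I_x + I_y = 27 027 660 mm⁴.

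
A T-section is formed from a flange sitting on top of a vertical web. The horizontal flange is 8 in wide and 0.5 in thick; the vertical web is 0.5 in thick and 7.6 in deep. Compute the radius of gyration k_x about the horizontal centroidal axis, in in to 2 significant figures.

Treat the section as a set of non-overlapping primitives; coordinates are from the bounding-box lower-left.
Flange: 8 × 0.5, A = 4 in², y = 7.85 in, Ī = 0.08333 in⁴.
Web: 0.5 × 7.6, A = 3.8 in², y = 3.8 in, Ī = 18.29 in⁴.
Centroid: ȳ = ΣA·y / ΣA = 5.877 in.
Transfer each piece to the horizontal centroidal axis using Ī + A·d² with d = y − 5.877:
  flange: d = 1.973 in → contributes +15.66 in⁴
  web: d = -2.077 in → contributes +34.68 in⁴
Total I = 50.34 in⁴.
Radius of gyration: k = √(I/A) = √(50.34 / 7.8) = 2.54 in.

k_x ≈ 2.5 in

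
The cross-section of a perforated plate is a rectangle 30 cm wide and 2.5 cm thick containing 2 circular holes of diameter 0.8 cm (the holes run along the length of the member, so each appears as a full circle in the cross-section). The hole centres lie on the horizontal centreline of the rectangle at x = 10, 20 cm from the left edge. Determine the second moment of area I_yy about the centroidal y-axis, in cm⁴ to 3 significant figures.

Decompose the section into non-overlapping parts with the origin at the bottom-left of its bounding rectangle.
Plate: 30 × 2.5, A = 75 cm², x = 15 cm, Ī = 5 625 cm⁴.
Hole 1 (subtracted): ⌀0.8, A = 0.50265 cm², x = 10 cm, Ī = 0.020106 cm⁴.
Hole 2 (subtracted): ⌀0.8, A = 0.50265 cm², x = 20 cm, Ī = 0.020106 cm⁴.
By symmetry the centroid is at mid-width, x̄ = 15 cm.
Transfer each piece to the centroidal y-axis using Ī + A·d² with d = x − 15:
  plate: d = 0 cm → contributes +5 625 cm⁴
  hole 1: d = -5 cm → contributes −12.586 cm⁴
  hole 2: d = 5 cm → contributes −12.586 cm⁴
Total I = 5599.8 cm⁴.

I_yy ≈ 5600 cm⁴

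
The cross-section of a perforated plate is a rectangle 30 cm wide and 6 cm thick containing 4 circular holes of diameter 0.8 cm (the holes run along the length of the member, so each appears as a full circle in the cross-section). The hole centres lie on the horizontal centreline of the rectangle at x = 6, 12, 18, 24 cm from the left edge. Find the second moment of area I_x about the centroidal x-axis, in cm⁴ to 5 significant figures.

Treat the section as a set of non-overlapping primitives; coordinates are from the bounding-box lower-left.
Plate: 30 × 6, A = 180 cm², y = 3 cm, Ī = 540 cm⁴.
Hole 1 (subtracted): ⌀0.8, A = 0.5026548 cm², y = 3 cm, Ī = 0.02010619 cm⁴.
Hole 2 (subtracted): ⌀0.8, A = 0.5026548 cm², y = 3 cm, Ī = 0.02010619 cm⁴.
Hole 3 (subtracted): ⌀0.8, A = 0.5026548 cm², y = 3 cm, Ī = 0.02010619 cm⁴.
Hole 4 (subtracted): ⌀0.8, A = 0.5026548 cm², y = 3 cm, Ī = 0.02010619 cm⁴.
By symmetry the centroid is at mid-height, ȳ = 3 cm.
All pieces are centred on the centroidal x-axis, so I = ΣĪ (holes subtracted) = 539.9196 cm⁴.

I_x ≈ 539.92 cm⁴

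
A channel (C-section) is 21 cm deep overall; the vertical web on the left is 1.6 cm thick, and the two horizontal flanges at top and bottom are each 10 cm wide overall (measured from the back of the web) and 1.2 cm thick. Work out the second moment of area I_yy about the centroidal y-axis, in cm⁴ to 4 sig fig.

I_yy ≈ 440.7 cm⁴

Decompose the section into non-overlapping parts with the origin at the bottom-left of its bounding rectangle.
Web: 1.6 × 21, A = 33.6 cm², x = 0.8 cm, Ī = 7.168 cm⁴.
Top flange (beyond web): 8.4 × 1.2, A = 10.08 cm², x = 5.8 cm, Ī = 59.2704 cm⁴.
Bottom flange (beyond web): 8.4 × 1.2, A = 10.08 cm², x = 5.8 cm, Ī = 59.2704 cm⁴.
Centroid: x̄ = ΣA·x / ΣA = 2.675 cm.
Transfer each piece to the centroidal y-axis using Ī + A·d² with d = x − 2.675:
  web: d = -1.875 cm → contributes +125.293 cm⁴
  top flange (beyond web): d = 3.125 cm → contributes +157.708 cm⁴
  bottom flange (beyond web): d = 3.125 cm → contributes +157.708 cm⁴
Total I = 440.709 cm⁴.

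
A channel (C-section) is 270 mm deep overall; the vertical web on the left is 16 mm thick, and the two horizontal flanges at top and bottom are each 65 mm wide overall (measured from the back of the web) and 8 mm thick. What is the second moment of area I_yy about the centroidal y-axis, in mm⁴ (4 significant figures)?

I_yy ≈ 9.499 × 10⁵ mm⁴

Split into non-overlapping primitives; take the origin at the lower-left of the bounding box.
Web: 16 × 270, A = 4 320 mm², x = 8 mm, Ī = 92 160 mm⁴.
Top flange (beyond web): 49 × 8, A = 392 mm², x = 40.5 mm, Ī = 78432.7 mm⁴.
Bottom flange (beyond web): 49 × 8, A = 392 mm², x = 40.5 mm, Ī = 78432.7 mm⁴.
Centroid: x̄ = ΣA·x / ΣA = 12.9922 mm.
Transfer each piece to the centroidal y-axis using Ī + A·d² with d = x − 12.9922:
  web: d = -4.99216 mm → contributes +199 822 mm⁴
  top flange (beyond web): d = 27.5078 mm → contributes +375 052 mm⁴
  bottom flange (beyond web): d = 27.5078 mm → contributes +375 052 mm⁴
Total I = 949 925 mm⁴.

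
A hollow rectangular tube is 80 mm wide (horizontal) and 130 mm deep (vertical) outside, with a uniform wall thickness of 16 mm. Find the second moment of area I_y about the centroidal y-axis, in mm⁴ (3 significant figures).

Split into non-overlapping primitives; take the origin at the lower-left of the bounding box.
Outer rectangle: 80 × 130, A = 10 400 mm², x = 40 mm, Ī = 5 546 667 mm⁴.
Inner void (subtracted): 48 × 98, A = 4 704 mm², x = 40 mm, Ī = 903 168 mm⁴.
By symmetry the centroid is at mid-width, x̄ = 40 mm.
All pieces are centred on the centroidal y-axis, so I = ΣĪ (holes subtracted) = 4 643 499 mm⁴.

I_y ≈ 4.64 × 10⁶ mm⁴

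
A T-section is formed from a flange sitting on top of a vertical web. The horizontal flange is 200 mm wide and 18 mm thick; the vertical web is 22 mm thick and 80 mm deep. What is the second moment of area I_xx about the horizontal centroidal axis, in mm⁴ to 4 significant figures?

I_xx ≈ 3.874 × 10⁶ mm⁴

Decompose the section into non-overlapping parts with the origin at the bottom-left of its bounding rectangle.
Flange: 200 × 18, A = 3 600 mm², y = 89 mm, Ī = 97 200 mm⁴.
Web: 22 × 80, A = 1 760 mm², y = 40 mm, Ī = 938 667 mm⁴.
Centroid: ȳ = ΣA·y / ΣA = 72.9104 mm.
Transfer each piece to the horizontal centroidal axis using Ī + A·d² with d = y − 72.9104:
  flange: d = 16.0896 mm → contributes +1 029 145 mm⁴
  web: d = -32.9104 mm → contributes +2 844 918 mm⁴
Total I = 3 874 064 mm⁴.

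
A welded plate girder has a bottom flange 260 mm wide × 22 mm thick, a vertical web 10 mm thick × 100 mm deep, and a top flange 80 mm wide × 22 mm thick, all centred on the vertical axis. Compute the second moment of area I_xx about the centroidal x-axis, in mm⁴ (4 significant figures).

I_xx ≈ 2.209 × 10⁷ mm⁴

Break the section into simple shapes (no overlaps), measuring from the bottom-left corner of the bounding box.
Bottom plate: 260 × 22, A = 5 720 mm², y = 11 mm, Ī = 230 707 mm⁴.
Web plate: 10 × 100, A = 1 000 mm², y = 72 mm, Ī = 833 333 mm⁴.
Top plate: 80 × 22, A = 1 760 mm², y = 133 mm, Ī = 70986.7 mm⁴.
Centroid: ȳ = ΣA·y / ΣA = 43.5142 mm.
Transfer each piece to the centroidal x-axis using Ī + A·d² with d = y − 43.5142:
  bottom plate: d = -32.5142 mm → contributes +6 277 719 mm⁴
  web plate: d = 28.4858 mm → contributes +1 644 777 mm⁴
  top plate: d = 89.4858 mm → contributes +14 164 569 mm⁴
Total I = 22 087 065 mm⁴.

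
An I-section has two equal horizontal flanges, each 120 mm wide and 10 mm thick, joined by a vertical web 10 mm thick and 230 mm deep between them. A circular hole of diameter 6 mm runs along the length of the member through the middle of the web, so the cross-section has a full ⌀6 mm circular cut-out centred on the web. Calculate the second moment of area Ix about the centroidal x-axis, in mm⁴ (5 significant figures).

Ix ≈ 4.4719 × 10⁷ mm⁴

Break the section into simple shapes (no overlaps), measuring from the bottom-left corner of the bounding box.
Bottom flange: 120 × 10, A = 1 200 mm², y = 5 mm, Ī = 10 000 mm⁴.
Web: 10 × 230, A = 2 300 mm², y = 125 mm, Ī = 10 139 167 mm⁴.
Top flange: 120 × 10, A = 1 200 mm², y = 245 mm, Ī = 10 000 mm⁴.
Hole (subtracted): ⌀6, A = 28.27433 mm², y = 125 mm, Ī = 63.61725 mm⁴.
By symmetry the centroid is at mid-height, ȳ = 125 mm.
Transfer each piece to the centroidal x-axis using Ī + A·d² with d = y − 125:
  bottom flange: d = -120 mm → contributes +17 290 000 mm⁴
  web: d = 0 mm → contributes +10 139 167 mm⁴
  top flange: d = 120 mm → contributes +17 290 000 mm⁴
  hole: d = 0 mm → contributes −63.61725 mm⁴
Total I = 44 719 103 mm⁴.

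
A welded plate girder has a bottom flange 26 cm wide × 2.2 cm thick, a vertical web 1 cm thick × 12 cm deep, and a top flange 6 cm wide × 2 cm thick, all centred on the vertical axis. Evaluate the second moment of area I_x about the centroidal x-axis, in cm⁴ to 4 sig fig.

I_x ≈ 2365 cm⁴

Break the section into simple shapes (no overlaps), measuring from the bottom-left corner of the bounding box.
Bottom plate: 26 × 2.2, A = 57.2 cm², y = 1.1 cm, Ī = 23.0707 cm⁴.
Web plate: 1 × 12, A = 12 cm², y = 8.2 cm, Ī = 144 cm⁴.
Top plate: 6 × 2, A = 12 cm², y = 15.2 cm, Ī = 4 cm⁴.
Centroid: ȳ = ΣA·y / ΣA = 4.233 cm.
Transfer each piece to the centroidal x-axis using Ī + A·d² with d = y − 4.233:
  bottom plate: d = -3.133 cm → contributes +584.53 cm⁴
  web plate: d = 3.967 cm → contributes +332.845 cm⁴
  top plate: d = 10.967 cm → contributes +1447.3 cm⁴
Total I = 2364.67 cm⁴.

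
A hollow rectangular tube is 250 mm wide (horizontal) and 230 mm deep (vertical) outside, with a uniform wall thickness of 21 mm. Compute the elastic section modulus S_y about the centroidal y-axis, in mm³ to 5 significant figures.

S_y ≈ 1.2680 × 10⁶ mm³

Decompose the section into non-overlapping parts with the origin at the bottom-left of its bounding rectangle.
Outer rectangle: 250 × 230, A = 57 500 mm², x = 125 mm, Ī = 299 479 167 mm⁴.
Inner void (subtracted): 208 × 188, A = 39 104 mm², x = 125 mm, Ī = 140 982 955 mm⁴.
By symmetry the centroid is at mid-width, x̄ = 125 mm.
All pieces are centred on the centroidal y-axis, so I = ΣĪ (holes subtracted) = 158 496 212 mm⁴.
Extreme fibre distance c = 125 mm; S = I/c = 1 267 970 mm³.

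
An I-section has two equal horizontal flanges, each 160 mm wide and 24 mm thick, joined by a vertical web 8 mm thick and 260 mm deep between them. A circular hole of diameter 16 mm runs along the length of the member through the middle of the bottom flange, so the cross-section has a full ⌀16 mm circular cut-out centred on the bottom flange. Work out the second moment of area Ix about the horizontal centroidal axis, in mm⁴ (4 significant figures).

Ix ≈ 1.628 × 10⁸ mm⁴

Split into non-overlapping primitives; take the origin at the lower-left of the bounding box.
Bottom flange: 160 × 24, A = 3 840 mm², y = 12 mm, Ī = 184 320 mm⁴.
Web: 8 × 260, A = 2 080 mm², y = 154 mm, Ī = 11 717 333 mm⁴.
Top flange: 160 × 24, A = 3 840 mm², y = 296 mm, Ī = 184 320 mm⁴.
Hole (subtracted): ⌀16, A = 201.062 mm², y = 12 mm, Ī = 3216.99 mm⁴.
Centroid: ȳ = ΣA·y / ΣA = 156.987 mm.
Transfer each piece to the horizontal centroidal axis using Ī + A·d² with d = y − 156.987:
  bottom flange: d = -144.987 mm → contributes +80 905 640 mm⁴
  web: d = -2.98682 mm → contributes +11 735 889 mm⁴
  top flange: d = 139.013 mm → contributes +74 391 034 mm⁴
  hole: d = -144.987 mm → contributes −4 229 775 mm⁴
Total I = 162 802 788 mm⁴.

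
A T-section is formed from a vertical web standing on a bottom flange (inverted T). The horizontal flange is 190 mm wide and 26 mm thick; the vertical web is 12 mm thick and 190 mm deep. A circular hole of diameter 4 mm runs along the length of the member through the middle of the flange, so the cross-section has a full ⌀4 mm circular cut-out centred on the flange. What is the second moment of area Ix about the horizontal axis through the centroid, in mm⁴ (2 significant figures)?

Ix ≈ 2.5 × 10⁷ mm⁴

Break the section into simple shapes (no overlaps), measuring from the bottom-left corner of the bounding box.
Flange: 190 × 26, A = 4 940 mm², y = 13 mm, Ī = 278 287 mm⁴.
Web: 12 × 190, A = 2 280 mm², y = 121 mm, Ī = 6 859 000 mm⁴.
Hole (subtracted): ⌀4, A = 12.57 mm², y = 13 mm, Ī = 12.57 mm⁴.
Centroid: ȳ = ΣA·y / ΣA = 47.16 mm.
Transfer each piece to the horizontal axis through the centroid using Ī + A·d² with d = y − 47.16:
  flange: d = -34.16 mm → contributes +6 044 396 mm⁴
  web: d = 73.84 mm → contributes +19 288 756 mm⁴
  hole: d = -34.16 mm → contributes −14 680 mm⁴
Total I = 25 318 472 mm⁴.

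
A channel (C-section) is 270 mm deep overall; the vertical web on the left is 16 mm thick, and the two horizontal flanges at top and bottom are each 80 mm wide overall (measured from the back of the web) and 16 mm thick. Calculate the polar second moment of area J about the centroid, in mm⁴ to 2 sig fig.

J ≈ 6.2 × 10⁷ mm⁴

Break the section into simple shapes (no overlaps), measuring from the bottom-left corner of the bounding box.
Web: 16 × 270, A = 4 320 mm², y = 135 mm, Ī = 26 244 000 mm⁴.
Top flange (beyond web): 64 × 16, A = 1 024 mm², y = 262 mm, Ī = 21 845 mm⁴.
Bottom flange (beyond web): 64 × 16, A = 1 024 mm², y = 8 mm, Ī = 21 845 mm⁴.
By symmetry the centroid is at mid-height, ȳ = 135 mm.
Transfer each piece to the centroidal x-axis using Ī + A·d² with d = y − 135:
  web: d = 0 mm → contributes +26 244 000 mm⁴
  top flange (beyond web): d = 127 mm → contributes +16 537 941 mm⁴
  bottom flange (beyond web): d = -127 mm → contributes +16 537 941 mm⁴
Total I = 59 319 883 mm⁴.
For the y-axis: x̄ = 20.86 mm.
Repeating about the centroidal y-axis gives I_y = 3 014 165 mm⁴.
Polar second moment: J = I_x + I_y = 62 334 048 mm⁴.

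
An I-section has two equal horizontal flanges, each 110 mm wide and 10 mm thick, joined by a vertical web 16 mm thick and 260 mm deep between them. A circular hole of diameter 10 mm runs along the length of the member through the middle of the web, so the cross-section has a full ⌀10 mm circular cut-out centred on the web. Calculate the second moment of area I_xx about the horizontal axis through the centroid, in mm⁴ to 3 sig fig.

Break the section into simple shapes (no overlaps), measuring from the bottom-left corner of the bounding box.
Bottom flange: 110 × 10, A = 1 100 mm², y = 5 mm, Ī = 9166.7 mm⁴.
Web: 16 × 260, A = 4 160 mm², y = 140 mm, Ī = 23 434 667 mm⁴.
Top flange: 110 × 10, A = 1 100 mm², y = 275 mm, Ī = 9166.7 mm⁴.
Hole (subtracted): ⌀10, A = 78.54 mm², y = 140 mm, Ī = 490.87 mm⁴.
By symmetry the centroid is at mid-height, ȳ = 140 mm.
Transfer each piece to the horizontal axis through the centroid using Ī + A·d² with d = y − 140:
  bottom flange: d = -135 mm → contributes +20 056 667 mm⁴
  web: d = 0 mm → contributes +23 434 667 mm⁴
  top flange: d = 135 mm → contributes +20 056 667 mm⁴
  hole: d = 0 mm → contributes −490.87 mm⁴
Total I = 63 547 509 mm⁴.

I_xx ≈ 6.35 × 10⁷ mm⁴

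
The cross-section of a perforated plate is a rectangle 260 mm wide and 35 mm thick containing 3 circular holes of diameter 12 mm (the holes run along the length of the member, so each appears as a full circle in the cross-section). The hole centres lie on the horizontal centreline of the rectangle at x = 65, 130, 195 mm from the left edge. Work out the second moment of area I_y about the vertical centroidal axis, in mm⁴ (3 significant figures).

Break the section into simple shapes (no overlaps), measuring from the bottom-left corner of the bounding box.
Plate: 260 × 35, A = 9 100 mm², x = 130 mm, Ī = 51 263 333 mm⁴.
Hole 1 (subtracted): ⌀12, A = 113.1 mm², x = 65 mm, Ī = 1017.9 mm⁴.
Hole 2 (subtracted): ⌀12, A = 113.1 mm², x = 130 mm, Ī = 1017.9 mm⁴.
Hole 3 (subtracted): ⌀12, A = 113.1 mm², x = 195 mm, Ī = 1017.9 mm⁴.
By symmetry the centroid is at mid-width, x̄ = 130 mm.
Transfer each piece to the vertical centroidal axis using Ī + A·d² with d = x − 130:
  plate: d = 0 mm → contributes +51 263 333 mm⁴
  hole 1: d = -65 mm → contributes −478 854 mm⁴
  hole 2: d = 0 mm → contributes −1017.9 mm⁴
  hole 3: d = 65 mm → contributes −478 854 mm⁴
Total I = 50 304 607 mm⁴.

I_y ≈ 5.03 × 10⁷ mm⁴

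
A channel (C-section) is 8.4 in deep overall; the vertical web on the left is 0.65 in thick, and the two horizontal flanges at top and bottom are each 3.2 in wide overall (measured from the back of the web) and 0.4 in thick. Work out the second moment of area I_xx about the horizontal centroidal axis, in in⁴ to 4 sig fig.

I_xx ≈ 64.77 in⁴

Split into non-overlapping primitives; take the origin at the lower-left of the bounding box.
Web: 0.65 × 8.4, A = 5.46 in², y = 4.2 in, Ī = 32.1048 in⁴.
Top flange (beyond web): 2.55 × 0.4, A = 1.02 in², y = 8.2 in, Ī = 0.0136 in⁴.
Bottom flange (beyond web): 2.55 × 0.4, A = 1.02 in², y = 0.2 in, Ī = 0.0136 in⁴.
By symmetry the centroid is at mid-height, ȳ = 4.2 in.
Transfer each piece to the horizontal centroidal axis using Ī + A·d² with d = y − 4.2:
  web: d = 0 in → contributes +32.1048 in⁴
  top flange (beyond web): d = 4 in → contributes +16.3336 in⁴
  bottom flange (beyond web): d = -4 in → contributes +16.3336 in⁴
Total I = 64.772 in⁴.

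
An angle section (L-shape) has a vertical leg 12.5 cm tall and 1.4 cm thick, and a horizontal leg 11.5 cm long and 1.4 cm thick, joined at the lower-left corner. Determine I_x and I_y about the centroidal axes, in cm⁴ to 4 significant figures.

I_x ≈ 471.1 cm⁴, I_y ≈ 381.6 cm⁴

Break the section into simple shapes (no overlaps), measuring from the bottom-left corner of the bounding box.
Vertical leg: 1.4 × 12.5, A = 17.5 cm², y = 6.25 cm, Ī = 227.865 cm⁴.
Horizontal leg (remainder): 10.1 × 1.4, A = 14.14 cm², y = 0.7 cm, Ī = 2.30953 cm⁴.
Centroid: ȳ = ΣA·y / ΣA = 3.76969 cm.
Transfer each piece to the centroidal x-axis using Ī + A·d² with d = y − 3.76969:
  vertical leg: d = 2.48031 cm → contributes +335.523 cm⁴
  horizontal leg (remainder): d = -3.06969 cm → contributes +135.551 cm⁴
Total I = 471.074 cm⁴.
For the y-axis: x̄ = 3.26969 cm.
Repeating about the centroidal y-axis gives I_y = 381.635 cm⁴.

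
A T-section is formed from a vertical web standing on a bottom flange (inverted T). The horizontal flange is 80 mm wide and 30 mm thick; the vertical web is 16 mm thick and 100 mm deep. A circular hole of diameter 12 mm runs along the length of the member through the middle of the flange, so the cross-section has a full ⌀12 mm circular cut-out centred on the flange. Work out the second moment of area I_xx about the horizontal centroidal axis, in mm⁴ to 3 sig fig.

Decompose the section into non-overlapping parts with the origin at the bottom-left of its bounding rectangle.
Flange: 80 × 30, A = 2 400 mm², y = 15 mm, Ī = 180 000 mm⁴.
Web: 16 × 100, A = 1 600 mm², y = 80 mm, Ī = 1 333 333 mm⁴.
Hole (subtracted): ⌀12, A = 113.1 mm², y = 15 mm, Ī = 1017.9 mm⁴.
Centroid: ȳ = ΣA·y / ΣA = 41.757 mm.
Transfer each piece to the horizontal centroidal axis using Ī + A·d² with d = y − 41.757:
  flange: d = -26.757 mm → contributes +1 898 188 mm⁴
  web: d = 38.243 mm → contributes +3 673 435 mm⁴
  hole: d = -26.757 mm → contributes −81 986 mm⁴
Total I = 5 489 637 mm⁴.

I_xx ≈ 5.49 × 10⁶ mm⁴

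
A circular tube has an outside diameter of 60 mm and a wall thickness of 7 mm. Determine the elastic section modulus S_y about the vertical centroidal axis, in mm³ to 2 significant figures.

S_y ≈ 1.4 × 10⁴ mm³

Decompose the section into non-overlapping parts with the origin at the bottom-left of its bounding rectangle.
Outer circle: ⌀60, A = 2 827 mm², x = 30 mm, Ī = 636 173 mm⁴.
Bore (subtracted): ⌀46, A = 1 662 mm², x = 30 mm, Ī = 219 787 mm⁴.
By symmetry the centroid is at mid-width, x̄ = 30 mm.
All pieces are centred on the vertical centroidal axis, so I = ΣĪ (holes subtracted) = 416 386 mm⁴.
Extreme fibre distance c = 30 mm; S = I/c = 13 880 mm³.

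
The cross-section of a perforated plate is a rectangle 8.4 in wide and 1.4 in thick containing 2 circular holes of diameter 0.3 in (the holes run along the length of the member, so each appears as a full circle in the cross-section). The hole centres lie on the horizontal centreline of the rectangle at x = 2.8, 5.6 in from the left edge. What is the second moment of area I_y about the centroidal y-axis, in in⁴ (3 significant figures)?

Treat the section as a set of non-overlapping primitives; coordinates are from the bounding-box lower-left.
Plate: 8.4 × 1.4, A = 11.76 in², x = 4.2 in, Ī = 69.149 in⁴.
Hole 1 (subtracted): ⌀0.3, A = 0.070686 in², x = 2.8 in, Ī = 0.00039761 in⁴.
Hole 2 (subtracted): ⌀0.3, A = 0.070686 in², x = 5.6 in, Ī = 0.00039761 in⁴.
By symmetry the centroid is at mid-width, x̄ = 4.2 in.
Transfer each piece to the centroidal y-axis using Ī + A·d² with d = x − 4.2:
  plate: d = 0 in → contributes +69.149 in⁴
  hole 1: d = -1.4 in → contributes −0.13894 in⁴
  hole 2: d = 1.4 in → contributes −0.13894 in⁴
Total I = 68.871 in⁴.

I_y ≈ 68.9 in⁴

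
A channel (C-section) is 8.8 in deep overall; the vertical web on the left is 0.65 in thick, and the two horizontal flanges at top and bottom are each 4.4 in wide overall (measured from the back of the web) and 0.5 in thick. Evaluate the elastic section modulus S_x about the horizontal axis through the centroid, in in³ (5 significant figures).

Break the section into simple shapes (no overlaps), measuring from the bottom-left corner of the bounding box.
Web: 0.65 × 8.8, A = 5.72 in², y = 4.4 in, Ī = 36.91307 in⁴.
Top flange (beyond web): 3.75 × 0.5, A = 1.875 in², y = 8.55 in, Ī = 0.0390625 in⁴.
Bottom flange (beyond web): 3.75 × 0.5, A = 1.875 in², y = 0.25 in, Ī = 0.0390625 in⁴.
By symmetry the centroid is at mid-height, ȳ = 4.4 in.
Transfer each piece to the horizontal axis through the centroid using Ī + A·d² with d = y − 4.4:
  web: d = 0 in → contributes +36.91307 in⁴
  top flange (beyond web): d = 4.15 in → contributes +32.33125 in⁴
  bottom flange (beyond web): d = -4.15 in → contributes +32.33125 in⁴
Total I = 101.5756 in⁴.
Extreme fibre distance c = 4.4 in; S = I/c = 23.08536 in³.

S_x ≈ 23.085 in³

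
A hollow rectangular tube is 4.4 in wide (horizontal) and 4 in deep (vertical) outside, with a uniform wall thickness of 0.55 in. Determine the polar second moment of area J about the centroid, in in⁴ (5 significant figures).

J ≈ 36.470 in⁴

Decompose the section into non-overlapping parts with the origin at the bottom-left of its bounding rectangle.
Outer rectangle: 4.4 × 4, A = 17.6 in², y = 2 in, Ī = 23.46667 in⁴.
Inner void (subtracted): 3.3 × 2.9, A = 9.57 in², y = 2 in, Ī = 6.706975 in⁴.
By symmetry the centroid is at mid-height, ȳ = 2 in.
All pieces are centred on the centroidal x-axis, so I = ΣĪ (holes subtracted) = 16.75969 in⁴.
Repeating about the centroidal y-axis gives I_y = 19.70989 in⁴.
Polar second moment: J = I_x + I_y = 36.46958 in⁴.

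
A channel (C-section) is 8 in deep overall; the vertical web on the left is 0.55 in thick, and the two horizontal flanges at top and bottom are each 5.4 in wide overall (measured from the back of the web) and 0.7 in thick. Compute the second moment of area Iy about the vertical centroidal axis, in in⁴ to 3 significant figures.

Iy ≈ 32.9 in⁴

Break the section into simple shapes (no overlaps), measuring from the bottom-left corner of the bounding box.
Web: 0.55 × 8, A = 4.4 in², x = 0.275 in, Ī = 0.11092 in⁴.
Top flange (beyond web): 4.85 × 0.7, A = 3.395 in², x = 2.975 in, Ī = 6.6549 in⁴.
Bottom flange (beyond web): 4.85 × 0.7, A = 3.395 in², x = 2.975 in, Ī = 6.6549 in⁴.
Centroid: x̄ = ΣA·x / ΣA = 1.9133 in.
Transfer each piece to the vertical centroidal axis using Ī + A·d² with d = x − 1.9133:
  web: d = -1.6383 in → contributes +11.921 in⁴
  top flange (beyond web): d = 1.0617 in → contributes +10.482 in⁴
  bottom flange (beyond web): d = 1.0617 in → contributes +10.482 in⁴
Total I = 32.884 in⁴.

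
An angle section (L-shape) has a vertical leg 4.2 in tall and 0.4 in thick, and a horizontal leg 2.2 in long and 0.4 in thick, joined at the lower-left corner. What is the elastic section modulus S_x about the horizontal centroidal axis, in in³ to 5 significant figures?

Split into non-overlapping primitives; take the origin at the lower-left of the bounding box.
Vertical leg: 0.4 × 4.2, A = 1.68 in², y = 2.1 in, Ī = 2.4696 in⁴.
Horizontal leg (remainder): 1.8 × 0.4, A = 0.72 in², y = 0.2 in, Ī = 0.0096 in⁴.
Centroid: ȳ = ΣA·y / ΣA = 1.53 in.
Transfer each piece to the horizontal centroidal axis using Ī + A·d² with d = y − 1.53:
  vertical leg: d = 0.57 in → contributes +3.015432 in⁴
  horizontal leg (remainder): d = -1.33 in → contributes +1.283208 in⁴
Total I = 4.29864 in⁴.
Extreme fibre distance c = 2.67 in; S = I/c = 1.609978 in³.

S_x ≈ 1.6100 in³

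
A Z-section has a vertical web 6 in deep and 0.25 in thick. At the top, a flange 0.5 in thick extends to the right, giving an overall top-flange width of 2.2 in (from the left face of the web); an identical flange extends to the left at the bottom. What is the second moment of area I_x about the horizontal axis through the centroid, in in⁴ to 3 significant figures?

I_x ≈ 19.3 in⁴

Treat the section as a set of non-overlapping primitives; coordinates are from the bounding-box lower-left.
Web: 0.25 × 6, A = 1.5 in², y = 3 in, Ī = 4.5 in⁴.
Top flange (beyond web): 1.95 × 0.5, A = 0.975 in², y = 5.75 in, Ī = 0.020313 in⁴.
Bottom flange (beyond web): 1.95 × 0.5, A = 0.975 in², y = 0.25 in, Ī = 0.020313 in⁴.
Centroid: ȳ = ΣA·y / ΣA = 3 in.
Transfer each piece to the horizontal axis through the centroid using Ī + A·d² with d = y − 3:
  web: d = 0 in → contributes +4.5 in⁴
  top flange (beyond web): d = 2.75 in → contributes +7.3938 in⁴
  bottom flange (beyond web): d = -2.75 in → contributes +7.3938 in⁴
Total I = 19.288 in⁴.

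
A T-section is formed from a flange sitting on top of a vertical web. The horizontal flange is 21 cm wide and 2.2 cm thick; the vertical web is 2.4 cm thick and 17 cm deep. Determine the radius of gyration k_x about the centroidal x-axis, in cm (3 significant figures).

k_x ≈ 5.87 cm

Decompose the section into non-overlapping parts with the origin at the bottom-left of its bounding rectangle.
Flange: 21 × 2.2, A = 46.2 cm², y = 18.1 cm, Ī = 18.634 cm⁴.
Web: 2.4 × 17, A = 40.8 cm², y = 8.5 cm, Ī = 982.6 cm⁴.
Centroid: ȳ = ΣA·y / ΣA = 13.598 cm.
Transfer each piece to the centroidal x-axis using Ī + A·d² with d = y − 13.598:
  flange: d = 4.5021 cm → contributes +955.04 cm⁴
  web: d = -5.0979 cm → contributes +2042.9 cm⁴
Total I = 2 998 cm⁴.
Radius of gyration: k = √(I/A) = √(2 998 / 87) = 5.8702 cm.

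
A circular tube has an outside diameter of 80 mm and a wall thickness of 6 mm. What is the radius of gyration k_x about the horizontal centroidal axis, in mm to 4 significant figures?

k_x ≈ 26.25 mm

Treat the section as a set of non-overlapping primitives; coordinates are from the bounding-box lower-left.
Outer circle: ⌀80, A = 5026.55 mm², y = 40 mm, Ī = 2 010 619 mm⁴.
Bore (subtracted): ⌀68, A = 3631.68 mm², y = 40 mm, Ī = 1 049 556 mm⁴.
By symmetry the centroid is at mid-height, ȳ = 40 mm.
All pieces are centred on the horizontal centroidal axis, so I = ΣĪ (holes subtracted) = 961 063 mm⁴.
Radius of gyration: k = √(I/A) = √(961 063 / 1394.87) = 26.2488 mm.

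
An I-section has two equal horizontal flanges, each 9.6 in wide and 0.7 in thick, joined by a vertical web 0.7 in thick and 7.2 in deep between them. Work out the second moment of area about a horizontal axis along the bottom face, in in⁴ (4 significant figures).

Split into non-overlapping primitives; take the origin at the lower-left of the bounding box.
Bottom flange: 9.6 × 0.7, A = 6.72 in², y = 0.35 in, Ī = 0.2744 in⁴.
Web: 0.7 × 7.2, A = 5.04 in², y = 4.3 in, Ī = 21.7728 in⁴.
Top flange: 9.6 × 0.7, A = 6.72 in², y = 8.25 in, Ī = 0.2744 in⁴.
Transfer each piece to the base of the section using Ī + A·d² with d = y − 0:
  bottom flange: d = 0.35 in → contributes +1.0976 in⁴
  web: d = 4.3 in → contributes +114.962 in⁴
  top flange: d = 8.25 in → contributes +457.654 in⁴
Total I = 573.714 in⁴.

I_base ≈ 573.7 in⁴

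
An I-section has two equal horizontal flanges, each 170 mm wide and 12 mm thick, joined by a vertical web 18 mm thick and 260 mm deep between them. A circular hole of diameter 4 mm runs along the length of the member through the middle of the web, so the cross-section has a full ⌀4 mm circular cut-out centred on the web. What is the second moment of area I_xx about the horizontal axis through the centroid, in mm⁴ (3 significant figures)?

I_xx ≈ 1.02 × 10⁸ mm⁴

Decompose the section into non-overlapping parts with the origin at the bottom-left of its bounding rectangle.
Bottom flange: 170 × 12, A = 2 040 mm², y = 6 mm, Ī = 24 480 mm⁴.
Web: 18 × 260, A = 4 680 mm², y = 142 mm, Ī = 26 364 000 mm⁴.
Top flange: 170 × 12, A = 2 040 mm², y = 278 mm, Ī = 24 480 mm⁴.
Hole (subtracted): ⌀4, A = 12.566 mm², y = 142 mm, Ī = 12.566 mm⁴.
By symmetry the centroid is at mid-height, ȳ = 142 mm.
Transfer each piece to the horizontal axis through the centroid using Ī + A·d² with d = y − 142:
  bottom flange: d = -136 mm → contributes +37 756 320 mm⁴
  web: d = 0 mm → contributes +26 364 000 mm⁴
  top flange: d = 136 mm → contributes +37 756 320 mm⁴
  hole: d = 0 mm → contributes −12.566 mm⁴
Total I = 101 876 627 mm⁴.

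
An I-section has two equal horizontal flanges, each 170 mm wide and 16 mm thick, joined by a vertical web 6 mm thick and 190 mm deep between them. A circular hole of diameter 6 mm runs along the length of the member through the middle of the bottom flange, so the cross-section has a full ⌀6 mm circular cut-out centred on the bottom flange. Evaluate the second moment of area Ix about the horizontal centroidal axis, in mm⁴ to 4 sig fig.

Break the section into simple shapes (no overlaps), measuring from the bottom-left corner of the bounding box.
Bottom flange: 170 × 16, A = 2 720 mm², y = 8 mm, Ī = 58026.7 mm⁴.
Web: 6 × 190, A = 1 140 mm², y = 111 mm, Ī = 3 429 500 mm⁴.
Top flange: 170 × 16, A = 2 720 mm², y = 214 mm, Ī = 58026.7 mm⁴.
Hole (subtracted): ⌀6, A = 28.2743 mm², y = 8 mm, Ī = 63.6173 mm⁴.
Centroid: ȳ = ΣA·y / ΣA = 111.445 mm.
Transfer each piece to the horizontal centroidal axis using Ī + A·d² with d = y − 111.445:
  bottom flange: d = -103.445 mm → contributes +29 164 108 mm⁴
  web: d = -0.444502 mm → contributes +3 429 725 mm⁴
  top flange: d = 102.555 mm → contributes +28 665 981 mm⁴
  hole: d = -103.445 mm → contributes −302 621 mm⁴
Total I = 60 957 193 mm⁴.

Ix ≈ 6.096 × 10⁷ mm⁴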